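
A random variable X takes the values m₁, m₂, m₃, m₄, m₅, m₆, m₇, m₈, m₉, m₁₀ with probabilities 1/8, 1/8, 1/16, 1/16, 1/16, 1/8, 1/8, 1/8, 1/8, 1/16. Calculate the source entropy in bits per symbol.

3.25 bits

Each probability is a power of 1/2, so log₂(1/p) is an integer.
H = Σ p·log₂(1/p) = 1/8·3 + 1/8·3 + 1/16·4 + 1/16·4 + 1/16·4 + 1/8·3 + 1/8·3 + 1/8·3 + 1/8·3 + 1/16·4 = 3.25 bits.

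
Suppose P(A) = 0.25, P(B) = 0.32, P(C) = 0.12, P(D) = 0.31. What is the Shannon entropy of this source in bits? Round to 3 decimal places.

1.917 bits

H = −Σ pᵢ log₂ pᵢ.
−0.25·log₂(0.25) = 0.5000
−0.32·log₂(0.32) = 0.5260
−0.12·log₂(0.12) = 0.3671
−0.31·log₂(0.31) = 0.5238
Sum ≈ 1.9169 → 1.917 bits.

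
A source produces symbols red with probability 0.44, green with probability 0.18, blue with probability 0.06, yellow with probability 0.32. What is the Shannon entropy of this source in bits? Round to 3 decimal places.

H = −Σ pᵢ log₂ pᵢ.
−0.44·log₂(0.44) = 0.5211
−0.18·log₂(0.18) = 0.4453
−0.06·log₂(0.06) = 0.2435
−0.32·log₂(0.32) = 0.5260
Sum ≈ 1.7360 → 1.736 bits.

1.736 bits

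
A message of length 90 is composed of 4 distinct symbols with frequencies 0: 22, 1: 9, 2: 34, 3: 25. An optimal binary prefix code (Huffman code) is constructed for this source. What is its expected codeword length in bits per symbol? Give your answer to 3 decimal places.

1.967 bits/symbol

Probabilities are the counts divided by 90.
Repeatedly combine the two least-probable nodes; the expected code length is the sum of the merged weights.
merge 1/10 + 11/45 → 31/90
merge 5/18 + 31/90 → 28/45
merge 17/45 + 28/45 → 1
L = 31/90 + 28/45 + 1 = 59/30 ≈ 1.967 bits/symbol.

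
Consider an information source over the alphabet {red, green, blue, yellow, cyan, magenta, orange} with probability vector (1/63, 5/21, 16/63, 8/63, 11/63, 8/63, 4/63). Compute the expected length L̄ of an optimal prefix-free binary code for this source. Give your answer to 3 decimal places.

Repeatedly combine the two least-probable nodes; the expected code length is the sum of the merged weights.
merge 1/63 + 4/63 → 5/63
merge 5/63 + 8/63 → 13/63
merge 8/63 + 11/63 → 19/63
merge 13/63 + 5/21 → 4/9
merge 16/63 + 19/63 → 5/9
merge 4/9 + 5/9 → 1
L = 5/63 + 13/63 + 19/63 + 4/9 + 5/9 + 1 = 163/63 ≈ 2.587 bits/symbol.

2.587 bits/symbol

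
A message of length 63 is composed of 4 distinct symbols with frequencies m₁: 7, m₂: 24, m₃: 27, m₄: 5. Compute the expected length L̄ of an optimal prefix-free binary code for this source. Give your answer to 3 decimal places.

1.762 bits/symbol

Probabilities are the counts divided by 63.
Repeatedly combine the two least-probable nodes; the expected code length is the sum of the merged weights.
merge 5/63 + 1/9 → 4/21
merge 4/21 + 8/21 → 4/7
merge 3/7 + 4/7 → 1
L = 4/21 + 4/7 + 1 = 37/21 ≈ 1.762 bits/symbol.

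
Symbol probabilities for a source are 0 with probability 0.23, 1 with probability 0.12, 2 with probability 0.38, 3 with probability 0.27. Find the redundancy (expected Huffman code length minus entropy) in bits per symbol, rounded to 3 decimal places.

Entropy H = −Σ p log₂ p ≈ 1.8952 bits.
Huffman merges: 3/25+23/100→7/20; 27/100+7/20→31/50; 19/50+31/50→1. L = 197/100 ≈ 1.9700.
L − H = 1.9700 − 1.8952 = 0.075 bits.

0.075 bits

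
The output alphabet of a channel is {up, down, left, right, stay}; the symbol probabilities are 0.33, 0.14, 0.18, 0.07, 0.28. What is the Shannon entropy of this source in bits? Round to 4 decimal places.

H = −Σ pᵢ log₂ pᵢ.
−0.33·log₂(0.33) = 0.5278
−0.14·log₂(0.14) = 0.3971
−0.18·log₂(0.18) = 0.4453
−0.07·log₂(0.07) = 0.2686
−0.28·log₂(0.28) = 0.5142
Sum ≈ 2.1530 → 2.1530 bits.

2.1530 bits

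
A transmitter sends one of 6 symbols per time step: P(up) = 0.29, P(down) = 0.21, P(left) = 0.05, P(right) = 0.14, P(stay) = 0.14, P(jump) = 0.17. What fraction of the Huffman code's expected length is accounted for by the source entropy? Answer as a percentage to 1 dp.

97.4%

Entropy H = −Σ p log₂ p ≈ 2.4356 bits.
Huffman merges: 1/20+7/50→19/100; 7/50+17/100→31/100; 19/100+21/100→2/5; 29/100+31/100→3/5; 2/5+3/5→1. L = 5/2 ≈ 2.5000.
Efficiency = H/L = 2.4356/2.5000 = 97.4%.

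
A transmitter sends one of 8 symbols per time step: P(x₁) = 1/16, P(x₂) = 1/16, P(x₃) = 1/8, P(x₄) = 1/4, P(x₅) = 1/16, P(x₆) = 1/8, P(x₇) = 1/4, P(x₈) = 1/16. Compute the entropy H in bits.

2.75 bits

Each probability is a power of 1/2, so log₂(1/p) is an integer.
H = Σ p·log₂(1/p) = 1/16·4 + 1/16·4 + 1/8·3 + 1/4·2 + 1/16·4 + 1/8·3 + 1/4·2 + 1/16·4 = 2.75 bits.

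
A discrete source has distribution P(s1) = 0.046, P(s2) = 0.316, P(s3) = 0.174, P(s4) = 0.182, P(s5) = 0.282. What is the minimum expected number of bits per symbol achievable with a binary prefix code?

2.22 bits/symbol

Repeatedly combine the two least-probable nodes; the expected code length is the sum of the merged weights.
merge 23/500 + 87/500 → 11/50
merge 91/500 + 11/50 → 201/500
merge 141/500 + 79/250 → 299/500
merge 201/500 + 299/500 → 1
L = 11/50 + 201/500 + 299/500 + 1 = 111/50 = 2.22 bits/symbol.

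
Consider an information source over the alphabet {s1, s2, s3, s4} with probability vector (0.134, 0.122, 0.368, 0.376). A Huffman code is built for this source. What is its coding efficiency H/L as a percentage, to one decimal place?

Entropy H = −Σ p log₂ p ≈ 1.8202 bits.
Huffman merges: 61/500+67/500→32/125; 32/125+46/125→78/125; 47/125+78/125→1. L = 47/25 ≈ 1.8800.
Efficiency = H/L = 1.8202/1.8800 = 96.8%.

96.8%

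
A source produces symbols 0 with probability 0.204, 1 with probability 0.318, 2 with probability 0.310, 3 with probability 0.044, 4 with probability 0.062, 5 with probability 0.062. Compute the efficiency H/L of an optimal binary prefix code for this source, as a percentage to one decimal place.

97.3%

Entropy H = −Σ p log₂ p ≈ 2.2130 bits.
Huffman merges: 11/250+31/500→53/500; 31/500+53/500→21/125; 21/125+51/250→93/250; 31/100+159/500→157/250; 93/250+157/250→1. L = 1137/500 ≈ 2.2740.
Efficiency = H/L = 2.2130/2.2740 = 97.3%.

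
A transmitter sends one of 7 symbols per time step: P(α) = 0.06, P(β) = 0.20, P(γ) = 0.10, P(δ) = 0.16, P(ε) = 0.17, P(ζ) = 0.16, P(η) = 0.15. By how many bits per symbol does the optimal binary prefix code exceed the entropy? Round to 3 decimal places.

0.059 bits

Entropy H = −Σ p log₂ p ≈ 2.7313 bits.
Huffman merges: 3/50+1/10→4/25; 3/20+4/25→31/100; 4/25+4/25→8/25; 17/100+1/5→37/100; 31/100+8/25→63/100; 37/100+63/100→1. L = 279/100 ≈ 2.7900.
L − H = 2.7900 − 2.7313 = 0.059 bits.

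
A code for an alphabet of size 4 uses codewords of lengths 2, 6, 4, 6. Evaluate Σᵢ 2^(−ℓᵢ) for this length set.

With common denominator 2^6 = 64: Σ 2^(−ℓᵢ) = 16/64 + 1/64 + 4/64 + 1/64 = 22/64 = 0.34375.

0.34375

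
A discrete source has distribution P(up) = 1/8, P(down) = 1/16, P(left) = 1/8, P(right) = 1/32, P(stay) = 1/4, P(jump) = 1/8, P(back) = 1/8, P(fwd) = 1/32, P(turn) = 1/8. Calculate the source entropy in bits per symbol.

Each probability is a power of 1/2, so log₂(1/p) is an integer.
H = Σ p·log₂(1/p) = 1/8·3 + 1/16·4 + 1/8·3 + 1/32·5 + 1/4·2 + 1/8·3 + 1/8·3 + 1/32·5 + 1/8·3 = 2.9375 bits.

2.9375 bits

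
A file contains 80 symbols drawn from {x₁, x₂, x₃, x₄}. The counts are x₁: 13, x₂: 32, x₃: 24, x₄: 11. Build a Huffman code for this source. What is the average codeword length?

1.9 bits/symbol

Probabilities are the counts divided by 80.
Repeatedly combine the two least-probable nodes; the expected code length is the sum of the merged weights.
merge 11/80 + 13/80 → 3/10
merge 3/10 + 3/10 → 3/5
merge 2/5 + 3/5 → 1
L = 3/10 + 3/5 + 1 = 19/10 = 1.9 bits/symbol.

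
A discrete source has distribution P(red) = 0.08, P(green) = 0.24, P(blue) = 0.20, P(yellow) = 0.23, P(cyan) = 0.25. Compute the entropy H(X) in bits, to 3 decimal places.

H = −Σ pᵢ log₂ pᵢ.
−0.08·log₂(0.08) = 0.2915
−0.24·log₂(0.24) = 0.4941
−0.20·log₂(0.20) = 0.4644
−0.23·log₂(0.23) = 0.4877
−0.25·log₂(0.25) = 0.5000
Sum ≈ 2.2377 → 2.238 bits.

2.238 bits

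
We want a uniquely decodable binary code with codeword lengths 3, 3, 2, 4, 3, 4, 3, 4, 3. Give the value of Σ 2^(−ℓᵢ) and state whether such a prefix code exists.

With common denominator 2^4 = 16: Σ 2^(−ℓᵢ) = 2/16 + 2/16 + 4/16 + 1/16 + 2/16 + 1/16 + 2/16 + 1/16 + 2/16 = 17/16 = 1.0625.
Kraft's inequality requires Σ ≤ 1; here Σ = 1.0625 > 1, so no such prefix code exists.

1.0625; no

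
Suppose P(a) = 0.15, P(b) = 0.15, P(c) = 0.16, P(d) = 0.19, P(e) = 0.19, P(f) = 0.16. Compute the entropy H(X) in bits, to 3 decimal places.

H = −Σ pᵢ log₂ pᵢ.
−0.15·log₂(0.15) = 0.4105
−0.15·log₂(0.15) = 0.4105
−0.16·log₂(0.16) = 0.4230
−0.19·log₂(0.19) = 0.4552
−0.19·log₂(0.19) = 0.4552
−0.16·log₂(0.16) = 0.4230
Sum ≈ 2.5776 → 2.578 bits.

2.578 bits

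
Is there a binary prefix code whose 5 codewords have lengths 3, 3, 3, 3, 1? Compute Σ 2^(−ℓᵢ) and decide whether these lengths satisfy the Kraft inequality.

With common denominator 2^3 = 8: Σ 2^(−ℓᵢ) = 1/8 + 1/8 + 1/8 + 1/8 + 4/8 = 8/8 = 1.
Kraft's inequality requires Σ ≤ 1; here Σ = 1 ≤ 1, so such a prefix code exists.

1; yes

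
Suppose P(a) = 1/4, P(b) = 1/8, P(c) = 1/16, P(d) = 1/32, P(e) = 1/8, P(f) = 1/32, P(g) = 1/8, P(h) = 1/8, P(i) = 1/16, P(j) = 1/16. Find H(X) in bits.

Each probability is a power of 1/2, so log₂(1/p) is an integer.
H = Σ p·log₂(1/p) = 1/4·2 + 1/8·3 + 1/16·4 + 1/32·5 + 1/8·3 + 1/32·5 + 1/8·3 + 1/8·3 + 1/16·4 + 1/16·4 = 3.0625 bits.

3.0625 bits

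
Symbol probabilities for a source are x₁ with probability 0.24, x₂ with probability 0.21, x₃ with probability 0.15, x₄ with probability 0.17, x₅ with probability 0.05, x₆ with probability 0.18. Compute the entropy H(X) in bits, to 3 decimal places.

H = −Σ pᵢ log₂ pᵢ.
−0.24·log₂(0.24) = 0.4941
−0.21·log₂(0.21) = 0.4728
−0.15·log₂(0.15) = 0.4105
−0.17·log₂(0.17) = 0.4346
−0.05·log₂(0.05) = 0.2161
−0.18·log₂(0.18) = 0.4453
Sum ≈ 2.4735 → 2.473 bits.

2.473 bits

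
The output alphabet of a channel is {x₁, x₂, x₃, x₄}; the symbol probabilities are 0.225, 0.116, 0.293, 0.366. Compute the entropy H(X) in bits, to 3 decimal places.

1.894 bits

H = −Σ pᵢ log₂ pᵢ.
−0.225·log₂(0.225) = 0.4842
−0.116·log₂(0.116) = 0.3605
−0.293·log₂(0.293) = 0.5189
−0.366·log₂(0.366) = 0.5307
Sum ≈ 1.8943 → 1.894 bits.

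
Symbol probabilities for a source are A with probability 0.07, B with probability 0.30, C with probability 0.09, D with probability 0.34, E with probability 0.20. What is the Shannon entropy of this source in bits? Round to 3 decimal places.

2.096 bits

H = −Σ pᵢ log₂ pᵢ.
−0.07·log₂(0.07) = 0.2686
−0.30·log₂(0.30) = 0.5211
−0.09·log₂(0.09) = 0.3127
−0.34·log₂(0.34) = 0.5292
−0.20·log₂(0.20) = 0.4644
Sum ≈ 2.0959 → 2.096 bits.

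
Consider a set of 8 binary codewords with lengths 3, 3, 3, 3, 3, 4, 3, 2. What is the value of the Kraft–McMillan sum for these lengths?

1.0625

With common denominator 2^4 = 16: Σ 2^(−ℓᵢ) = 2/16 + 2/16 + 2/16 + 2/16 + 2/16 + 1/16 + 2/16 + 4/16 = 17/16 = 1.0625.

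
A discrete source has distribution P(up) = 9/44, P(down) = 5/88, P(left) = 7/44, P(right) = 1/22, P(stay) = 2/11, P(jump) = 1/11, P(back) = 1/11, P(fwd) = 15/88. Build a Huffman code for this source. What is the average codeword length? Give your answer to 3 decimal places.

2.898 bits/symbol

Repeatedly combine the two least-probable nodes; the expected code length is the sum of the merged weights.
merge 1/22 + 5/88 → 9/88
merge 1/11 + 1/11 → 2/11
merge 9/88 + 7/44 → 23/88
merge 15/88 + 2/11 → 31/88
merge 2/11 + 9/44 → 17/44
merge 23/88 + 31/88 → 27/44
merge 17/44 + 27/44 → 1
L = 9/88 + 2/11 + 23/88 + 31/88 + 17/44 + 27/44 + 1 = 255/88 ≈ 2.898 bits/symbol.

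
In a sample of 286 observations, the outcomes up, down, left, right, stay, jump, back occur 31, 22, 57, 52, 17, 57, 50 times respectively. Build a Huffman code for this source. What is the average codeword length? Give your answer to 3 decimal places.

Probabilities are the counts divided by 286.
Repeatedly combine the two least-probable nodes; the expected code length is the sum of the merged weights.
merge 17/286 + 1/13 → 3/22
merge 31/286 + 3/22 → 35/143
merge 25/143 + 2/11 → 51/143
merge 57/286 + 57/286 → 57/143
merge 35/143 + 51/143 → 86/143
merge 57/143 + 86/143 → 1
L = 3/22 + 35/143 + 51/143 + 57/143 + 86/143 + 1 = 783/286 ≈ 2.738 bits/symbol.

2.738 bits/symbol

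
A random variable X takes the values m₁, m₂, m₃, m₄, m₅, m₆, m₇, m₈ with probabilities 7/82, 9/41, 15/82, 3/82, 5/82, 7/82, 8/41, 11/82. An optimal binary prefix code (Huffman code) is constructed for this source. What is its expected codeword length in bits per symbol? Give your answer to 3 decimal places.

2.854 bits/symbol

Repeatedly combine the two least-probable nodes; the expected code length is the sum of the merged weights.
merge 3/82 + 5/82 → 4/41
merge 7/82 + 7/82 → 7/41
merge 4/41 + 11/82 → 19/82
merge 7/41 + 15/82 → 29/82
merge 8/41 + 9/41 → 17/41
merge 19/82 + 29/82 → 24/41
merge 17/41 + 24/41 → 1
L = 4/41 + 7/41 + 19/82 + 29/82 + 17/41 + 24/41 + 1 = 117/41 ≈ 2.854 bits/symbol.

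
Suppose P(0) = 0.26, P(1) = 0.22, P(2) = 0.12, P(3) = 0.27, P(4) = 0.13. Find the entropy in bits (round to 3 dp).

2.246 bits

H = −Σ pᵢ log₂ pᵢ.
−0.26·log₂(0.26) = 0.5053
−0.22·log₂(0.22) = 0.4806
−0.12·log₂(0.12) = 0.3671
−0.27·log₂(0.27) = 0.5100
−0.13·log₂(0.13) = 0.3826
Sum ≈ 2.2456 → 2.246 bits.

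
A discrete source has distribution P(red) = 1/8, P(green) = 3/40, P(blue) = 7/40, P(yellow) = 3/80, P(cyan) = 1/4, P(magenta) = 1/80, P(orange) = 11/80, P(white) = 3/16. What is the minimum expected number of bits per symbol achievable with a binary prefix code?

Repeatedly combine the two least-probable nodes; the expected code length is the sum of the merged weights.
merge 1/80 + 3/80 → 1/20
merge 1/20 + 3/40 → 1/8
merge 1/8 + 1/8 → 1/4
merge 11/80 + 7/40 → 5/16
merge 3/16 + 1/4 → 7/16
merge 1/4 + 5/16 → 9/16
merge 7/16 + 9/16 → 1
L = 1/20 + 1/8 + 1/4 + 5/16 + 7/16 + 9/16 + 1 = 219/80 = 2.7375 bits/symbol.

2.7375 bits/symbol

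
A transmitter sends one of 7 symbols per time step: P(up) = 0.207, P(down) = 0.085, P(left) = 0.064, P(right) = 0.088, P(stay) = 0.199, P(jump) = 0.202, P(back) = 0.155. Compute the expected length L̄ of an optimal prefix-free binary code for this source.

2.74 bits/symbol

Repeatedly combine the two least-probable nodes; the expected code length is the sum of the merged weights.
merge 8/125 + 17/200 → 149/1000
merge 11/125 + 149/1000 → 237/1000
merge 31/200 + 199/1000 → 177/500
merge 101/500 + 207/1000 → 409/1000
merge 237/1000 + 177/500 → 591/1000
merge 409/1000 + 591/1000 → 1
L = 149/1000 + 237/1000 + 177/500 + 409/1000 + 591/1000 + 1 = 137/50 = 2.74 bits/symbol.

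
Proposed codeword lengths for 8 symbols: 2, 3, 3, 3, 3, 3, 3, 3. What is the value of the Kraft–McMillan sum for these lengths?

1.125

With common denominator 2^3 = 8: Σ 2^(−ℓᵢ) = 2/8 + 1/8 + 1/8 + 1/8 + 1/8 + 1/8 + 1/8 + 1/8 = 9/8 = 1.125.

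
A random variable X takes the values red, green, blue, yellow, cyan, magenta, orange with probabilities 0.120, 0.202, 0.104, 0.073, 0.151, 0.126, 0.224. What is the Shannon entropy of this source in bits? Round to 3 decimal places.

2.720 bits

H = −Σ pᵢ log₂ pᵢ.
−0.120·log₂(0.120) = 0.3671
−0.202·log₂(0.202) = 0.4661
−0.104·log₂(0.104) = 0.3396
−0.073·log₂(0.073) = 0.2756
−0.151·log₂(0.151) = 0.4118
−0.126·log₂(0.126) = 0.3766
−0.224·log₂(0.224) = 0.4835
Sum ≈ 2.7203 → 2.720 bits.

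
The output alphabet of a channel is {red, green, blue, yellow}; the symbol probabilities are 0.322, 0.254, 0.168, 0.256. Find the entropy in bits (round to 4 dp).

H = −Σ pᵢ log₂ pᵢ.
−0.322·log₂(0.322) = 0.5264
−0.254·log₂(0.254) = 0.5022
−0.168·log₂(0.168) = 0.4323
−0.256·log₂(0.256) = 0.5032
Sum ≈ 1.9642 → 1.9642 bits.

1.9642 bits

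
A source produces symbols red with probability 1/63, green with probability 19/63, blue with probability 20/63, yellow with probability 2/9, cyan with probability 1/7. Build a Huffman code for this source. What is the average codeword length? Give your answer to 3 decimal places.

2.159 bits/symbol

Repeatedly combine the two least-probable nodes; the expected code length is the sum of the merged weights.
merge 1/63 + 1/7 → 10/63
merge 10/63 + 2/9 → 8/21
merge 19/63 + 20/63 → 13/21
merge 8/21 + 13/21 → 1
L = 10/63 + 8/21 + 13/21 + 1 = 136/63 ≈ 2.159 bits/symbol.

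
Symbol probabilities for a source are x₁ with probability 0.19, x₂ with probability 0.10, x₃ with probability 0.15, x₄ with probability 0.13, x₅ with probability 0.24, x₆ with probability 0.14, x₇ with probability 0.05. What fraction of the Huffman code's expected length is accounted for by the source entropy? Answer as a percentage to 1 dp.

Entropy H = −Σ p log₂ p ≈ 2.6879 bits.
Huffman merges: 1/20+1/10→3/20; 13/100+7/50→27/100; 3/20+3/20→3/10; 19/100+6/25→43/100; 27/100+3/10→57/100; 43/100+57/100→1. L = 68/25 ≈ 2.7200.
Efficiency = H/L = 2.6879/2.7200 = 98.8%.

98.8%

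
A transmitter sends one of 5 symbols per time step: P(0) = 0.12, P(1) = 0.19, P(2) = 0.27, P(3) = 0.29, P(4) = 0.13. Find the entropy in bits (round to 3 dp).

2.233 bits

H = −Σ pᵢ log₂ pᵢ.
−0.12·log₂(0.12) = 0.3671
−0.19·log₂(0.19) = 0.4552
−0.27·log₂(0.27) = 0.5100
−0.29·log₂(0.29) = 0.5179
−0.13·log₂(0.13) = 0.3826
Sum ≈ 2.2329 → 2.233 bits.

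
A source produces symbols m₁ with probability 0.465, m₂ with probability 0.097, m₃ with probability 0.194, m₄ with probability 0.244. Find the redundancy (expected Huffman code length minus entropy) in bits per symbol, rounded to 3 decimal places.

0.030 bits

Entropy H = −Σ p log₂ p ≈ 1.7957 bits.
Huffman merges: 97/1000+97/500→291/1000; 61/250+291/1000→107/200; 93/200+107/200→1. L = 913/500 ≈ 1.8260.
L − H = 1.8260 − 1.7957 = 0.030 bits.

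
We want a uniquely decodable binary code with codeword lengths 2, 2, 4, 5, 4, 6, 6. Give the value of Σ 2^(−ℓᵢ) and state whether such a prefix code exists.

0.6875; yes

With common denominator 2^6 = 64: Σ 2^(−ℓᵢ) = 16/64 + 16/64 + 4/64 + 2/64 + 4/64 + 1/64 + 1/64 = 44/64 = 0.6875.
Kraft's inequality requires Σ ≤ 1; here Σ = 0.6875 ≤ 1, so such a prefix code exists.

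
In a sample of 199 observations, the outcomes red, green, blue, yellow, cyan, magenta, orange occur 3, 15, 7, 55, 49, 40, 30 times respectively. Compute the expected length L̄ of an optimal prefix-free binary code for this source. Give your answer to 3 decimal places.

2.452 bits/symbol

Probabilities are the counts divided by 199.
Repeatedly combine the two least-probable nodes; the expected code length is the sum of the merged weights.
merge 3/199 + 7/199 → 10/199
merge 10/199 + 15/199 → 25/199
merge 25/199 + 30/199 → 55/199
merge 40/199 + 49/199 → 89/199
merge 55/199 + 55/199 → 110/199
merge 89/199 + 110/199 → 1
L = 10/199 + 25/199 + 55/199 + 89/199 + 110/199 + 1 = 488/199 ≈ 2.452 bits/symbol.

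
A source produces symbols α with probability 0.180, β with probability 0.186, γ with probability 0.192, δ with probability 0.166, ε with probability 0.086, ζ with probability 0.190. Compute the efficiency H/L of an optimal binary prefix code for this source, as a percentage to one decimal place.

Entropy H = −Σ p log₂ p ≈ 2.5435 bits.
Huffman merges: 43/500+83/500→63/250; 9/50+93/500→183/500; 19/100+24/125→191/500; 63/250+183/500→309/500; 191/500+309/500→1. L = 1309/500 ≈ 2.6180.
Efficiency = H/L = 2.5435/2.6180 = 97.2%.

97.2%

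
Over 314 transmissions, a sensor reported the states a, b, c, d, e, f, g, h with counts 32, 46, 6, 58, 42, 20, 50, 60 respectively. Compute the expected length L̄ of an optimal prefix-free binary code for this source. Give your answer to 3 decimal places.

2.892 bits/symbol

Probabilities are the counts divided by 314.
Repeatedly combine the two least-probable nodes; the expected code length is the sum of the merged weights.
merge 3/157 + 10/157 → 13/157
merge 13/157 + 16/157 → 29/157
merge 21/157 + 23/157 → 44/157
merge 25/157 + 29/157 → 54/157
merge 29/157 + 30/157 → 59/157
merge 44/157 + 54/157 → 98/157
merge 59/157 + 98/157 → 1
L = 13/157 + 29/157 + 44/157 + 54/157 + 59/157 + 98/157 + 1 = 454/157 ≈ 2.892 bits/symbol.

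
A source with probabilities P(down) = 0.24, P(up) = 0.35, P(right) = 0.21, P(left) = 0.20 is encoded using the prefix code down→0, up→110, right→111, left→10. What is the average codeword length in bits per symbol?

L̄ = Σ pᵢ·ℓᵢ = 0.24·1 + 0.35·3 + 0.21·3 + 0.20·2 = 2.32 bits/symbol.

2.32 bits/symbol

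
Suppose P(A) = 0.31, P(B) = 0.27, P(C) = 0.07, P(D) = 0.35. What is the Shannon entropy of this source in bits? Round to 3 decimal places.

1.832 bits

H = −Σ pᵢ log₂ pᵢ.
−0.31·log₂(0.31) = 0.5238
−0.27·log₂(0.27) = 0.5100
−0.07·log₂(0.07) = 0.2686
−0.35·log₂(0.35) = 0.5301
Sum ≈ 1.8325 → 1.832 bits.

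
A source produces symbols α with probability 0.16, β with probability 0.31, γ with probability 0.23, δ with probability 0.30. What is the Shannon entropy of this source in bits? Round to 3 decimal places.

H = −Σ pᵢ log₂ pᵢ.
−0.16·log₂(0.16) = 0.4230
−0.31·log₂(0.31) = 0.5238
−0.23·log₂(0.23) = 0.4877
−0.30·log₂(0.30) = 0.5211
Sum ≈ 1.9556 → 1.956 bits.

1.956 bits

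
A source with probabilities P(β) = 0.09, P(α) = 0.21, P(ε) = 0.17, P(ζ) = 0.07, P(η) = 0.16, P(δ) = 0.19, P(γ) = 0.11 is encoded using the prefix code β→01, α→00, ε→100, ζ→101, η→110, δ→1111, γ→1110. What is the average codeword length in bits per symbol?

L̄ = Σ pᵢ·ℓᵢ = 0.09·2 + 0.21·2 + 0.17·3 + 0.07·3 + 0.16·3 + 0.19·4 + 0.11·4 = 3 bits/symbol.

3 bits/symbol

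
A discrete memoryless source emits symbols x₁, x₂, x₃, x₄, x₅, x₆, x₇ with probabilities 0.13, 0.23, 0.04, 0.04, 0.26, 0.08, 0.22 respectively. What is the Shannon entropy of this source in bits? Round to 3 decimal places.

H = −Σ pᵢ log₂ pᵢ.
−0.13·log₂(0.13) = 0.3826
−0.23·log₂(0.23) = 0.4877
−0.04·log₂(0.04) = 0.1858
−0.04·log₂(0.04) = 0.1858
−0.26·log₂(0.26) = 0.5053
−0.08·log₂(0.08) = 0.2915
−0.22·log₂(0.22) = 0.4806
Sum ≈ 2.5192 → 2.519 bits.

2.519 bits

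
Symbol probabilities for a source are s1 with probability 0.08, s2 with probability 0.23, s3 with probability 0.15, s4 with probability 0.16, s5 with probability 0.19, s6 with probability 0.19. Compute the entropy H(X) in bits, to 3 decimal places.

2.523 bits

H = −Σ pᵢ log₂ pᵢ.
−0.08·log₂(0.08) = 0.2915
−0.23·log₂(0.23) = 0.4877
−0.15·log₂(0.15) = 0.4105
−0.16·log₂(0.16) = 0.4230
−0.19·log₂(0.19) = 0.4552
−0.19·log₂(0.19) = 0.4552
Sum ≈ 2.5232 → 2.523 bits.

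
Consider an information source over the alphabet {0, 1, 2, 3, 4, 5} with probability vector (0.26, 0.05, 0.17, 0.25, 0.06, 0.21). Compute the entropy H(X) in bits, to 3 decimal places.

2.372 bits

H = −Σ pᵢ log₂ pᵢ.
−0.26·log₂(0.26) = 0.5053
−0.05·log₂(0.05) = 0.2161
−0.17·log₂(0.17) = 0.4346
−0.25·log₂(0.25) = 0.5000
−0.06·log₂(0.06) = 0.2435
−0.21·log₂(0.21) = 0.4728
Sum ≈ 2.3723 → 2.372 bits.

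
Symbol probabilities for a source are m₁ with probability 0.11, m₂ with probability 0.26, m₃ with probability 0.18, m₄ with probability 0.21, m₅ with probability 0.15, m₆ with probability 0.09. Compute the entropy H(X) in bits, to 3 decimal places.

2.497 bits

H = −Σ pᵢ log₂ pᵢ.
−0.11·log₂(0.11) = 0.3503
−0.26·log₂(0.26) = 0.5053
−0.18·log₂(0.18) = 0.4453
−0.21·log₂(0.21) = 0.4728
−0.15·log₂(0.15) = 0.4105
−0.09·log₂(0.09) = 0.3127
Sum ≈ 2.4969 → 2.497 bits.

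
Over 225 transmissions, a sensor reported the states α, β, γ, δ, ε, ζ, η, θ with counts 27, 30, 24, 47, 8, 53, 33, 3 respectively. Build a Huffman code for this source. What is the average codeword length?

Probabilities are the counts divided by 225.
Repeatedly combine the two least-probable nodes; the expected code length is the sum of the merged weights.
merge 1/75 + 8/225 → 11/225
merge 11/225 + 8/75 → 7/45
merge 3/25 + 2/15 → 19/75
merge 11/75 + 7/45 → 68/225
merge 47/225 + 53/225 → 4/9
merge 19/75 + 68/225 → 5/9
merge 4/9 + 5/9 → 1
L = 11/225 + 7/45 + 19/75 + 68/225 + 4/9 + 5/9 + 1 = 69/25 = 2.76 bits/symbol.

2.76 bits/symbol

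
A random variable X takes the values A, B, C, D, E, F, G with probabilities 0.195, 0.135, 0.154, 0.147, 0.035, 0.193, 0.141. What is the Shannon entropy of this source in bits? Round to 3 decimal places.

2.698 bits

H = −Σ pᵢ log₂ pᵢ.
−0.195·log₂(0.195) = 0.4599
−0.135·log₂(0.135) = 0.3900
−0.154·log₂(0.154) = 0.4156
−0.147·log₂(0.147) = 0.4066
−0.035·log₂(0.035) = 0.1693
−0.193·log₂(0.193) = 0.4581
−0.141·log₂(0.141) = 0.3985
Sum ≈ 2.6980 → 2.698 bits.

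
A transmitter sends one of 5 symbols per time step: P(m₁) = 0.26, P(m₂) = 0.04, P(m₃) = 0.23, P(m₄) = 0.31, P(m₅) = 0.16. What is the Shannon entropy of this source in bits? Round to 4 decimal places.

H = −Σ pᵢ log₂ pᵢ.
−0.26·log₂(0.26) = 0.5053
−0.04·log₂(0.04) = 0.1858
−0.23·log₂(0.23) = 0.4877
−0.31·log₂(0.31) = 0.5238
−0.16·log₂(0.16) = 0.4230
Sum ≈ 2.1255 → 2.1255 bits.

2.1255 bits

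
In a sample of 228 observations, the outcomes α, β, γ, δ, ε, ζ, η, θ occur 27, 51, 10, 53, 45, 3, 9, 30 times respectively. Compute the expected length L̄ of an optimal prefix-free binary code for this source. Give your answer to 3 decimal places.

2.693 bits/symbol

Probabilities are the counts divided by 228.
Repeatedly combine the two least-probable nodes; the expected code length is the sum of the merged weights.
merge 1/76 + 3/76 → 1/19
merge 5/114 + 1/19 → 11/114
merge 11/114 + 9/76 → 49/228
merge 5/38 + 15/76 → 25/76
merge 49/228 + 17/76 → 25/57
merge 53/228 + 25/76 → 32/57
merge 25/57 + 32/57 → 1
L = 1/19 + 11/114 + 49/228 + 25/76 + 25/57 + 32/57 + 1 = 307/114 ≈ 2.693 bits/symbol.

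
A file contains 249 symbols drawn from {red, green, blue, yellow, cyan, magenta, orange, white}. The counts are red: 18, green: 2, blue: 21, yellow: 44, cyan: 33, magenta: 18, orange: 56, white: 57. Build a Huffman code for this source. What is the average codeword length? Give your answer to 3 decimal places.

2.779 bits/symbol

Probabilities are the counts divided by 249.
Repeatedly combine the two least-probable nodes; the expected code length is the sum of the merged weights.
merge 2/249 + 6/83 → 20/249
merge 6/83 + 20/249 → 38/249
merge 7/83 + 11/83 → 18/83
merge 38/249 + 44/249 → 82/249
merge 18/83 + 56/249 → 110/249
merge 19/83 + 82/249 → 139/249
merge 110/249 + 139/249 → 1
L = 20/249 + 38/249 + 18/83 + 82/249 + 110/249 + 139/249 + 1 = 692/249 ≈ 2.779 bits/symbol.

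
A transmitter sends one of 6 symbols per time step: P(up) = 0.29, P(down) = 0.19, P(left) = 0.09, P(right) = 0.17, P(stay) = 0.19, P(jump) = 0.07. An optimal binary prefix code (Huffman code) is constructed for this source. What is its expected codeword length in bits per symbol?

2.49 bits/symbol

Repeatedly combine the two least-probable nodes; the expected code length is the sum of the merged weights.
merge 7/100 + 9/100 → 4/25
merge 4/25 + 17/100 → 33/100
merge 19/100 + 19/100 → 19/50
merge 29/100 + 33/100 → 31/50
merge 19/50 + 31/50 → 1
L = 4/25 + 33/100 + 19/50 + 31/50 + 1 = 249/100 = 2.49 bits/symbol.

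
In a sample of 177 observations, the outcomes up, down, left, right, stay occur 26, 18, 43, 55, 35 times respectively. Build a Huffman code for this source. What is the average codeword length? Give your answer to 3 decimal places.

2.249 bits/symbol

Probabilities are the counts divided by 177.
Repeatedly combine the two least-probable nodes; the expected code length is the sum of the merged weights.
merge 6/59 + 26/177 → 44/177
merge 35/177 + 43/177 → 26/59
merge 44/177 + 55/177 → 33/59
merge 26/59 + 33/59 → 1
L = 44/177 + 26/59 + 33/59 + 1 = 398/177 ≈ 2.249 bits/symbol.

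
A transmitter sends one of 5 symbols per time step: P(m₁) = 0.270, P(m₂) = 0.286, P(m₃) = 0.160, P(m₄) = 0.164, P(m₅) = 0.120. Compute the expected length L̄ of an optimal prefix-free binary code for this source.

2.28 bits/symbol

Repeatedly combine the two least-probable nodes; the expected code length is the sum of the merged weights.
merge 3/25 + 4/25 → 7/25
merge 41/250 + 27/100 → 217/500
merge 7/25 + 143/500 → 283/500
merge 217/500 + 283/500 → 1
L = 7/25 + 217/500 + 283/500 + 1 = 57/25 = 2.28 bits/symbol.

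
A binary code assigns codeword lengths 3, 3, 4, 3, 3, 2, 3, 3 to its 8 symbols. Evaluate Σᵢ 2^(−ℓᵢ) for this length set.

With common denominator 2^4 = 16: Σ 2^(−ℓᵢ) = 2/16 + 2/16 + 1/16 + 2/16 + 2/16 + 4/16 + 2/16 + 2/16 = 17/16 = 1.0625.

1.0625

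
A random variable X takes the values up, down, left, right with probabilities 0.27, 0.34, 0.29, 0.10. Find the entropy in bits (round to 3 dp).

H = −Σ pᵢ log₂ pᵢ.
−0.27·log₂(0.27) = 0.5100
−0.34·log₂(0.34) = 0.5292
−0.29·log₂(0.29) = 0.5179
−0.10·log₂(0.10) = 0.3322
Sum ≈ 1.8893 → 1.889 bits.

1.889 bits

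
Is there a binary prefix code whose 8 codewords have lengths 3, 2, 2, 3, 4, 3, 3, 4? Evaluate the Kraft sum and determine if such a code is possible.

With common denominator 2^4 = 16: Σ 2^(−ℓᵢ) = 2/16 + 4/16 + 4/16 + 2/16 + 1/16 + 2/16 + 2/16 + 1/16 = 18/16 = 1.125.
Kraft's inequality requires Σ ≤ 1; here Σ = 1.125 > 1, so no such prefix code exists.

1.125; no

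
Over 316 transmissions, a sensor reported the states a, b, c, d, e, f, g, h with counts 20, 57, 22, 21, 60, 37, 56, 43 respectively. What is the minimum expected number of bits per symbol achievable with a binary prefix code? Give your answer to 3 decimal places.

2.940 bits/symbol

Probabilities are the counts divided by 316.
Repeatedly combine the two least-probable nodes; the expected code length is the sum of the merged weights.
merge 5/79 + 21/316 → 41/316
merge 11/158 + 37/316 → 59/316
merge 41/316 + 43/316 → 21/79
merge 14/79 + 57/316 → 113/316
merge 59/316 + 15/79 → 119/316
merge 21/79 + 113/316 → 197/316
merge 119/316 + 197/316 → 1
L = 41/316 + 59/316 + 21/79 + 113/316 + 119/316 + 197/316 + 1 = 929/316 ≈ 2.940 bits/symbol.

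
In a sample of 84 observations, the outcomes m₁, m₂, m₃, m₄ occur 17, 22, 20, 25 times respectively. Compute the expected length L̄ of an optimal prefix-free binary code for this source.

2 bits/symbol

Probabilities are the counts divided by 84.
Repeatedly combine the two least-probable nodes; the expected code length is the sum of the merged weights.
merge 17/84 + 5/21 → 37/84
merge 11/42 + 25/84 → 47/84
merge 37/84 + 47/84 → 1
L = 37/84 + 47/84 + 1 = 2 bits/symbol.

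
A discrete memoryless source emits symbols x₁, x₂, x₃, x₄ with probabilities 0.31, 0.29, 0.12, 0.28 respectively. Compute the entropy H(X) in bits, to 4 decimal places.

1.9230 bits

H = −Σ pᵢ log₂ pᵢ.
−0.31·log₂(0.31) = 0.5238
−0.29·log₂(0.29) = 0.5179
−0.12·log₂(0.12) = 0.3671
−0.28·log₂(0.28) = 0.5142
Sum ≈ 1.9230 → 1.9230 bits.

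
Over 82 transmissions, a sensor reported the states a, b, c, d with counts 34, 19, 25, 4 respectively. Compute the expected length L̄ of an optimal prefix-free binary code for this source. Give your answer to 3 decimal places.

1.866 bits/symbol

Probabilities are the counts divided by 82.
Repeatedly combine the two least-probable nodes; the expected code length is the sum of the merged weights.
merge 2/41 + 19/82 → 23/82
merge 23/82 + 25/82 → 24/41
merge 17/41 + 24/41 → 1
L = 23/82 + 24/41 + 1 = 153/82 ≈ 1.866 bits/symbol.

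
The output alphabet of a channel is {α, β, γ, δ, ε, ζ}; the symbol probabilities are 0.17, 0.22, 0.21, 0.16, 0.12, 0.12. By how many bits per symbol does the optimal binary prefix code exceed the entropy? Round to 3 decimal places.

0.025 bits

Entropy H = −Σ p log₂ p ≈ 2.5451 bits.
Huffman merges: 3/25+3/25→6/25; 4/25+17/100→33/100; 21/100+11/50→43/100; 6/25+33/100→57/100; 43/100+57/100→1. L = 257/100 ≈ 2.5700.
L − H = 2.5700 − 2.5451 = 0.025 bits.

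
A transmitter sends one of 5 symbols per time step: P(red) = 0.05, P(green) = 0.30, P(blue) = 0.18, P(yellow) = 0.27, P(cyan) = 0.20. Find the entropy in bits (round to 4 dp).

H = −Σ pᵢ log₂ pᵢ.
−0.05·log₂(0.05) = 0.2161
−0.30·log₂(0.30) = 0.5211
−0.18·log₂(0.18) = 0.4453
−0.27·log₂(0.27) = 0.5100
−0.20·log₂(0.20) = 0.4644
Sum ≈ 2.1569 → 2.1569 bits.

2.1569 bits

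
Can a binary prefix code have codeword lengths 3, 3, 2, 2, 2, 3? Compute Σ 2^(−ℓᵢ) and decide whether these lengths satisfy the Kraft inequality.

1.125; no

With common denominator 2^3 = 8: Σ 2^(−ℓᵢ) = 1/8 + 1/8 + 2/8 + 2/8 + 2/8 + 1/8 = 9/8 = 1.125.
Kraft's inequality requires Σ ≤ 1; here Σ = 1.125 > 1, so no such prefix code exists.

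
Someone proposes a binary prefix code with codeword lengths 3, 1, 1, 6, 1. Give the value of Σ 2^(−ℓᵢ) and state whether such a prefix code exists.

With common denominator 2^6 = 64: Σ 2^(−ℓᵢ) = 8/64 + 32/64 + 32/64 + 1/64 + 32/64 = 105/64 = 1.640625.
Kraft's inequality requires Σ ≤ 1; here Σ = 1.640625 > 1, so no such prefix code exists.

1.640625; no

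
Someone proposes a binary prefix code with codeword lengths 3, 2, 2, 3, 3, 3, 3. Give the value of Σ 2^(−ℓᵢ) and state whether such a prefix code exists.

1.125; no

With common denominator 2^3 = 8: Σ 2^(−ℓᵢ) = 1/8 + 2/8 + 2/8 + 1/8 + 1/8 + 1/8 + 1/8 = 9/8 = 1.125.
Kraft's inequality requires Σ ≤ 1; here Σ = 1.125 > 1, so no such prefix code exists.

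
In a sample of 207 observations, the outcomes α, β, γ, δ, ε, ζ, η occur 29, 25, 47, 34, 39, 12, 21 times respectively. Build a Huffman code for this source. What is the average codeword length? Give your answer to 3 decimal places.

2.744 bits/symbol

Probabilities are the counts divided by 207.
Repeatedly combine the two least-probable nodes; the expected code length is the sum of the merged weights.
merge 4/69 + 7/69 → 11/69
merge 25/207 + 29/207 → 6/23
merge 11/69 + 34/207 → 67/207
merge 13/69 + 47/207 → 86/207
merge 6/23 + 67/207 → 121/207
merge 86/207 + 121/207 → 1
L = 11/69 + 6/23 + 67/207 + 86/207 + 121/207 + 1 = 568/207 ≈ 2.744 bits/symbol.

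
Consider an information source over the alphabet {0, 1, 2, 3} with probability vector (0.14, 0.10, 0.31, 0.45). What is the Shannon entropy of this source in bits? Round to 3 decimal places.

1.771 bits

H = −Σ pᵢ log₂ pᵢ.
−0.14·log₂(0.14) = 0.3971
−0.10·log₂(0.10) = 0.3322
−0.31·log₂(0.31) = 0.5238
−0.45·log₂(0.45) = 0.5184
Sum ≈ 1.7715 → 1.771 bits.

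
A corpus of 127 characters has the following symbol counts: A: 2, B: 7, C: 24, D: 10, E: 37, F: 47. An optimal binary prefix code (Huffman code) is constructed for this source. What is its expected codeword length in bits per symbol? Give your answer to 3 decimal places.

Probabilities are the counts divided by 127.
Repeatedly combine the two least-probable nodes; the expected code length is the sum of the merged weights.
merge 2/127 + 7/127 → 9/127
merge 9/127 + 10/127 → 19/127
merge 19/127 + 24/127 → 43/127
merge 37/127 + 43/127 → 80/127
merge 47/127 + 80/127 → 1
L = 9/127 + 19/127 + 43/127 + 80/127 + 1 = 278/127 ≈ 2.189 bits/symbol.

2.189 bits/symbol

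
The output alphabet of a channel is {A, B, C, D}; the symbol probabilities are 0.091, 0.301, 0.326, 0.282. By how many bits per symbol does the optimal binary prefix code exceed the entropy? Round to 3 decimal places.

0.122 bits

Entropy H = −Σ p log₂ p ≈ 1.8782 bits.
Huffman merges: 91/1000+141/500→373/1000; 301/1000+163/500→627/1000; 373/1000+627/1000→1. L = 2 ≈ 2.0000.
L − H = 2.0000 − 1.8782 = 0.122 bits.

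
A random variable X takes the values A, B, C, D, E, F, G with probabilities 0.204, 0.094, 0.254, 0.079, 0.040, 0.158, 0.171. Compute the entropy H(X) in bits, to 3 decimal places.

H = −Σ pᵢ log₂ pᵢ.
−0.204·log₂(0.204) = 0.4678
−0.094·log₂(0.094) = 0.3207
−0.254·log₂(0.254) = 0.5022
−0.079·log₂(0.079) = 0.2893
−0.040·log₂(0.040) = 0.1858
−0.158·log₂(0.158) = 0.4206
−0.171·log₂(0.171) = 0.4357
Sum ≈ 2.6220 → 2.622 bits.

2.622 bits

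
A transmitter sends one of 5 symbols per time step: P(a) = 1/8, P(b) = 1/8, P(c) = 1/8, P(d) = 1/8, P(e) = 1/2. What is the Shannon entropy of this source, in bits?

Each probability is a power of 1/2, so log₂(1/p) is an integer.
H = Σ p·log₂(1/p) = 1/8·3 + 1/8·3 + 1/8·3 + 1/8·3 + 1/2·1 = 2 bits.

2 bits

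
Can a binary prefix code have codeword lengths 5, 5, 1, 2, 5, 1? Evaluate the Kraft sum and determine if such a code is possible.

1.34375; no

With common denominator 2^5 = 32: Σ 2^(−ℓᵢ) = 1/32 + 1/32 + 16/32 + 8/32 + 1/32 + 16/32 = 43/32 = 1.34375.
Kraft's inequality requires Σ ≤ 1; here Σ = 1.34375 > 1, so no such prefix code exists.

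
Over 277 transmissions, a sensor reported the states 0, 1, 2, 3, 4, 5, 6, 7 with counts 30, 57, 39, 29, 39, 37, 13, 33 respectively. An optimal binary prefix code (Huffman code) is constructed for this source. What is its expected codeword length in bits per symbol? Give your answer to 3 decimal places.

2.946 bits/symbol

Probabilities are the counts divided by 277.
Repeatedly combine the two least-probable nodes; the expected code length is the sum of the merged weights.
merge 13/277 + 29/277 → 42/277
merge 30/277 + 33/277 → 63/277
merge 37/277 + 39/277 → 76/277
merge 39/277 + 42/277 → 81/277
merge 57/277 + 63/277 → 120/277
merge 76/277 + 81/277 → 157/277
merge 120/277 + 157/277 → 1
L = 42/277 + 63/277 + 76/277 + 81/277 + 120/277 + 157/277 + 1 = 816/277 ≈ 2.946 bits/symbol.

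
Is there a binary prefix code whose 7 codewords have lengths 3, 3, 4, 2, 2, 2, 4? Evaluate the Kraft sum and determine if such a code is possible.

With common denominator 2^4 = 16: Σ 2^(−ℓᵢ) = 2/16 + 2/16 + 1/16 + 4/16 + 4/16 + 4/16 + 1/16 = 18/16 = 1.125.
Kraft's inequality requires Σ ≤ 1; here Σ = 1.125 > 1, so no such prefix code exists.

1.125; no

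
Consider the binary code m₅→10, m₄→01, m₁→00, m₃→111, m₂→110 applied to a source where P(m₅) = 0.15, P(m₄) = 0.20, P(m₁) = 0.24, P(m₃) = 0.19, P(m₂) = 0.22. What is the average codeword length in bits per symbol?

L̄ = Σ pᵢ·ℓᵢ = 0.15·2 + 0.20·2 + 0.24·2 + 0.19·3 + 0.22·3 = 2.41 bits/symbol.

2.41 bits/symbol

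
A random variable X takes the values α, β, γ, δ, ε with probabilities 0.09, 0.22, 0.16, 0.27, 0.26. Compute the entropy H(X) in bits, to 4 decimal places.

H = −Σ pᵢ log₂ pᵢ.
−0.09·log₂(0.09) = 0.3127
−0.22·log₂(0.22) = 0.4806
−0.16·log₂(0.16) = 0.4230
−0.27·log₂(0.27) = 0.5100
−0.26·log₂(0.26) = 0.5053
Sum ≈ 2.2316 → 2.2316 bits.

2.2316 bits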